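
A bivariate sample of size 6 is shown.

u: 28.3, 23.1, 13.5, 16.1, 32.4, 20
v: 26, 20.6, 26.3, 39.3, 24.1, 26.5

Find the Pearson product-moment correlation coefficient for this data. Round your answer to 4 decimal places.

n = 6, Σu = 133.4, Σv = 162.8, Σu² = 3225.72, Σv² = 4619.6, Σuv = 3510.28
nΣuv − ΣuΣv = 21061.68 − 21717.52 = -655.84
nΣu² − (Σu)² = 19354.32 − 17795.56 = 1558.76; nΣv² − (Σv)² = 27717.6 − 26503.84 = 1213.76
r = -655.84 / √(1558.76 × 1213.76) = -655.84 / 1375.4856 ≈ -0.4768

-0.4768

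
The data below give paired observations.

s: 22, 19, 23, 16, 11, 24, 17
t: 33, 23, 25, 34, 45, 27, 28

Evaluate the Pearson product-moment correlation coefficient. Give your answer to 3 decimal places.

n = 7, Σs = 132, Σt = 215, Σs² = 2616, Σt² = 6937, Σst = 3901
nΣst − ΣsΣt = 27307 − 28380 = -1073
nΣs² − (Σs)² = 18312 − 17424 = 888; nΣt² − (Σt)² = 48559 − 46225 = 2334
r = -1073 / √(888 × 2334) = -1073 / 1439.6500 ≈ -0.745

-0.745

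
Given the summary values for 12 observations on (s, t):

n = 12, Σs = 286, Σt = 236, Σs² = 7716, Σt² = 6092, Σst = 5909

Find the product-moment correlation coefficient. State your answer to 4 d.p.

0.2489

r = (nΣst − ΣsΣt) / √[(nΣs² − (Σs)²)(nΣt² − (Σt)²)]
Numerator: 12×5909 − 286×236 = 3412
Denominator: √[(92592 − 81796)(73104 − 55696)] = √[10796 × 17408] = 13709.0032
r = 3412 / 13709.0032 ≈ 0.2489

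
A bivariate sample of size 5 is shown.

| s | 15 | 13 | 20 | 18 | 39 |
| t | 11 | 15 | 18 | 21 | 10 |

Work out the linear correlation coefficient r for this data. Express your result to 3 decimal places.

-0.450

n = 5, Σs = 105, Σt = 75, Σs² = 2639, Σt² = 1211, Σst = 1488
nΣst − ΣsΣt = 7440 − 7875 = -435
nΣs² − (Σs)² = 13195 − 11025 = 2170; nΣt² − (Σt)² = 6055 − 5625 = 430
r = -435 / √(2170 × 430) = -435 / 965.9710 ≈ -0.450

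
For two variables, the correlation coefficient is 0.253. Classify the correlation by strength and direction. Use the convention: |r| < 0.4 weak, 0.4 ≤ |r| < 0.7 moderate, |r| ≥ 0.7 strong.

weak positive

r = 0.253 > 0 so the relationship is positive.
|r| = 0.253, which falls in the weak range.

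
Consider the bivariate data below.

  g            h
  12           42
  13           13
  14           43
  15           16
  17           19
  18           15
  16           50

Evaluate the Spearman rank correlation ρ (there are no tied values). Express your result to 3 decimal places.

-0.071

Rank g: 1, 2, 3, 4, 6, 7, 5
Rank h: 5, 1, 6, 3, 4, 2, 7
d = rank(g) − rank(h): -4, 1, -3, 1, 2, 5, -2; Σd² = 60
ρ = 1 − 6Σd² / [n(n²−1)] = 1 − 6×60 / (7×48) = 1 − 360/336 ≈ -0.071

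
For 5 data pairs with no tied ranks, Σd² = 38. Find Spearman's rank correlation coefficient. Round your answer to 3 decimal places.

ρ = 1 − 6Σd² / [n(n²−1)] = 1 − 6×38 / (5×24)
  = 1 − 228/120 = 1 − 1.9000 ≈ -0.900

-0.900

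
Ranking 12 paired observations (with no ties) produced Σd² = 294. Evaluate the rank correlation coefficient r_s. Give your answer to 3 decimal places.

-0.028

ρ = 1 − 6Σd² / [n(n²−1)] = 1 − 6×294 / (12×143)
  = 1 − 1764/1716 = 1 − 1.0280 ≈ -0.028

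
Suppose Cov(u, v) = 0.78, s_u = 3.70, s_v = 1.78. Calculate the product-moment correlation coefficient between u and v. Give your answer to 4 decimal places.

0.1184

r = Cov(u,v) / (s_u · s_v) = 0.78 / (3.70 × 1.78)
  = 0.78 / 6.5860 ≈ 0.1184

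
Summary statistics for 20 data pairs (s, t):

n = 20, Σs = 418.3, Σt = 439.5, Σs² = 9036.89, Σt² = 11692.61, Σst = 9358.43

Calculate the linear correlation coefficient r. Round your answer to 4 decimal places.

r = (nΣst − ΣsΣt) / √[(nΣs² − (Σs)²)(nΣt² − (Σt)²)]
Numerator: 20×9358.43 − 418.3×439.5 = 3325.75
Denominator: √[(180737.8 − 174974.89)(233852.2 − 193160.25)] = √[5762.91 × 40691.95] = 15313.5249
r = 3325.75 / 15313.5249 ≈ 0.2172

0.2172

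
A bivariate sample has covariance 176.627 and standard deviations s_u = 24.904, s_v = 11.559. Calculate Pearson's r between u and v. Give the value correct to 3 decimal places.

r = Cov(u,v) / (s_u · s_v) = 176.627 / (24.904 × 11.559)
  = 176.627 / 287.8653 ≈ 0.614

0.614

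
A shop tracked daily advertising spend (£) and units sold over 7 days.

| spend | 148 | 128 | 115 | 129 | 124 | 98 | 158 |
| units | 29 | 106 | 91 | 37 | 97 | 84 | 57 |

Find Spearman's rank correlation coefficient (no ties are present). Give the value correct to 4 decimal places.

-0.5357

Rank spend: 6, 4, 2, 5, 3, 1, 7
Rank units: 1, 7, 5, 2, 6, 4, 3
d = rank(spend) − rank(units): 5, -3, -3, 3, -3, -3, 4; Σd² = 86
ρ = 1 − 6Σd² / [n(n²−1)] = 1 − 6×86 / (7×48) = 1 − 516/336 ≈ -0.5357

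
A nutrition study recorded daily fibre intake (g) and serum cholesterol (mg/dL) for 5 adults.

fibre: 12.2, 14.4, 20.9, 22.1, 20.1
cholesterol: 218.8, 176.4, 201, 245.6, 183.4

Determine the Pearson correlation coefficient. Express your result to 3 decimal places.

n = 5, Σx = 89.7, Σy = 1025.2, Σx² = 1685.43, Σy² = 213346.32, Σxy = 18524.52
nΣxy − ΣxΣy = 92622.6 − 91960.44 = 662.16
nΣx² − (Σx)² = 8427.15 − 8046.09 = 381.06; nΣy² − (Σy)² = 1066731.6 − 1051035.04 = 15696.56
r = 662.16 / √(381.06 × 15696.56) = 662.16 / 2445.6760 ≈ 0.271

0.271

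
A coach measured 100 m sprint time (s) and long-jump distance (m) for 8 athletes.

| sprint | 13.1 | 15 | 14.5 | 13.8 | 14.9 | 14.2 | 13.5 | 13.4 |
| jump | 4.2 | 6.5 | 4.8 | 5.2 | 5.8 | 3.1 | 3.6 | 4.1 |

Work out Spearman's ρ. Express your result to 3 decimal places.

Rank sprint: 1, 8, 6, 4, 7, 5, 3, 2
Rank jump: 4, 8, 5, 6, 7, 1, 2, 3
d = rank(sprint) − rank(jump): -3, 0, 1, -2, 0, 4, 1, -1; Σd² = 32
ρ = 1 − 6Σd² / [n(n²−1)] = 1 − 6×32 / (8×63) = 1 − 192/504 ≈ 0.619

0.619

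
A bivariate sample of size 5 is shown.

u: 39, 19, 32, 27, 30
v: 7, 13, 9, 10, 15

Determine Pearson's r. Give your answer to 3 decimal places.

-0.639

n = 5, Σu = 147, Σv = 54, Σu² = 4535, Σv² = 624, Σuv = 1528
nΣuv − ΣuΣv = 7640 − 7938 = -298
nΣu² − (Σu)² = 22675 − 21609 = 1066; nΣv² − (Σv)² = 3120 − 2916 = 204
r = -298 / √(1066 × 204) = -298 / 466.3304 ≈ -0.639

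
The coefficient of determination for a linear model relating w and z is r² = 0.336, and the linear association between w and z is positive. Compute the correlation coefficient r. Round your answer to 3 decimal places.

|r| = √0.336 = 0.580
The association is positive, so r = 0.580.

0.580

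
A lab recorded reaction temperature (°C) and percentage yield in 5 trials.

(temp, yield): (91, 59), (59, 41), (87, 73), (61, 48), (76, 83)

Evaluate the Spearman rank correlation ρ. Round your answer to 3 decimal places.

Rank temp: 5, 1, 4, 2, 3
Rank yield: 3, 1, 4, 2, 5
d = rank(temp) − rank(yield): 2, 0, 0, 0, -2; Σd² = 8
ρ = 1 − 6Σd² / [n(n²−1)] = 1 − 6×8 / (5×24) = 1 − 48/120 ≈ 0.600

0.600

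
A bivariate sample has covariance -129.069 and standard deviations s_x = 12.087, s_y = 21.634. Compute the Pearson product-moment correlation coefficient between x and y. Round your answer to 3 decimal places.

-0.494

r = Cov(x,y) / (s_x · s_y) = -129.069 / (12.087 × 21.634)
  = -129.069 / 261.4902 ≈ -0.494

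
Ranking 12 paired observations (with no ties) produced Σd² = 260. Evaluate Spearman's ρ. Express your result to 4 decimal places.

0.0909

ρ = 1 − 6Σd² / [n(n²−1)] = 1 − 6×260 / (12×143)
  = 1 − 1560/1716 = 1 − 0.90909 ≈ 0.0909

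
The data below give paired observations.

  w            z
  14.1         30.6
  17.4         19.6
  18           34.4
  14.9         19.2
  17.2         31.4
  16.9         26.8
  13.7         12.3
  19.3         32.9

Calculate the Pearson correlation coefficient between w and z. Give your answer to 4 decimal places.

n = 8, Σw = 131.5, Σz = 207.2, Σw² = 2189.21, Σz² = 5810.42, Σwz = 3474.26
nΣwz − ΣwΣz = 27794.08 − 27246.8 = 547.28
nΣw² − (Σw)² = 17513.68 − 17292.25 = 221.43; nΣz² − (Σz)² = 46483.36 − 42931.84 = 3551.52
r = 547.28 / √(221.43 × 3551.52) = 547.28 / 886.7993 ≈ 0.6171

0.6171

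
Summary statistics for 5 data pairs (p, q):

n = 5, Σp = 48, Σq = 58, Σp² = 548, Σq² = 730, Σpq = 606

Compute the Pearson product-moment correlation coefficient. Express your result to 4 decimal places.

r = (nΣpq − ΣpΣq) / √[(nΣp² − (Σp)²)(nΣq² − (Σq)²)]
Numerator: 5×606 − 48×58 = 246
Denominator: √[(2740 − 2304)(3650 − 3364)] = √[436 × 286] = 353.1232
r = 246 / 353.1232 ≈ 0.6966

0.6966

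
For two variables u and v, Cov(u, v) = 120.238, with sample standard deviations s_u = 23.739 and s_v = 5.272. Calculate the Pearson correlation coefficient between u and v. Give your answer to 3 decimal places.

0.961

r = Cov(u,v) / (s_u · s_v) = 120.238 / (23.739 × 5.272)
  = 120.238 / 125.1520 ≈ 0.961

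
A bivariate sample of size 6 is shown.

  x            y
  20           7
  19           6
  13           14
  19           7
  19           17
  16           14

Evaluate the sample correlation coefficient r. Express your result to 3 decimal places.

n = 6, Σx = 106, Σy = 65, Σx² = 1908, Σy² = 815, Σxy = 1116
nΣxy − ΣxΣy = 6696 − 6890 = -194
nΣx² − (Σx)² = 11448 − 11236 = 212; nΣy² − (Σy)² = 4890 − 4225 = 665
r = -194 / √(212 × 665) = -194 / 375.4730 ≈ -0.517

-0.517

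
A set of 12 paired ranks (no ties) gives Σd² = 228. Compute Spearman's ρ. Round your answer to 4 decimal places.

ρ = 1 − 6Σd² / [n(n²−1)] = 1 − 6×228 / (12×143)
  = 1 − 1368/1716 = 1 − 0.79720 ≈ 0.2028

0.2028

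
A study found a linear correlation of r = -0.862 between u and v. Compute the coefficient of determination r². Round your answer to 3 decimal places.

0.743

r² = (-0.862)² = 0.743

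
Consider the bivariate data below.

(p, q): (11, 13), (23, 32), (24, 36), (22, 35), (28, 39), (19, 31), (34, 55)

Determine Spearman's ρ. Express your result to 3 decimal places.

0.964

Rank p: 1, 4, 5, 3, 6, 2, 7
Rank q: 1, 3, 5, 4, 6, 2, 7
d = rank(p) − rank(q): 0, 1, 0, -1, 0, 0, 0; Σd² = 2
ρ = 1 − 6Σd² / [n(n²−1)] = 1 − 6×2 / (7×48) = 1 − 12/336 ≈ 0.964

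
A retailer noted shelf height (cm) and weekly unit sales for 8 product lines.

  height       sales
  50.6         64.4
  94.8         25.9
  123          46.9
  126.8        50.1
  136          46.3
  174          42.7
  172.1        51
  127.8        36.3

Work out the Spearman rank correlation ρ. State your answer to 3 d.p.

-0.143

Rank height: 1, 2, 3, 4, 6, 8, 7, 5
Rank sales: 8, 1, 5, 6, 4, 3, 7, 2
d = rank(height) − rank(sales): -7, 1, -2, -2, 2, 5, 0, 3; Σd² = 96
ρ = 1 − 6Σd² / [n(n²−1)] = 1 − 6×96 / (8×63) = 1 − 576/504 ≈ -0.143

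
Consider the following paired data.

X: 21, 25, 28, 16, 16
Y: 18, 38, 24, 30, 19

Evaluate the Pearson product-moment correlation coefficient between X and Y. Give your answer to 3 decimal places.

n = 5, ΣX = 106, ΣY = 129, ΣX² = 2362, ΣY² = 3605, ΣXY = 2784
nΣXY − ΣXΣY = 13920 − 13674 = 246
nΣX² − (ΣX)² = 11810 − 11236 = 574; nΣY² − (ΣY)² = 18025 − 16641 = 1384
r = 246 / √(574 × 1384) = 246 / 891.3002 ≈ 0.276

0.276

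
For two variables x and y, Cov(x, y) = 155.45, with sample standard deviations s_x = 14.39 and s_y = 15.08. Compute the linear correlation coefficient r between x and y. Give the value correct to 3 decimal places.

0.716

r = Cov(x,y) / (s_x · s_y) = 155.45 / (14.39 × 15.08)
  = 155.45 / 217.0012 ≈ 0.716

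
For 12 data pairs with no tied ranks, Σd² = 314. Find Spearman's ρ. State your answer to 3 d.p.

ρ = 1 − 6Σd² / [n(n²−1)] = 1 − 6×314 / (12×143)
  = 1 − 1884/1716 = 1 − 1.0979 ≈ -0.098

-0.098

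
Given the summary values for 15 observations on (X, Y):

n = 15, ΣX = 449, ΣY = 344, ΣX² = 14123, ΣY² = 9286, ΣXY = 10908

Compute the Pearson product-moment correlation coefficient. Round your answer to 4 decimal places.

0.6255

r = (nΣXY − ΣXΣY) / √[(nΣX² − (ΣX)²)(nΣY² − (ΣY)²)]
Numerator: 15×10908 − 449×344 = 9164
Denominator: √[(211845 − 201601)(139290 − 118336)] = √[10244 × 20954] = 14651.0333
r = 9164 / 14651.0333 ≈ 0.6255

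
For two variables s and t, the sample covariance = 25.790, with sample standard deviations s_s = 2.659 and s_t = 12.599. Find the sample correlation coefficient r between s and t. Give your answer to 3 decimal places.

r = Cov(s,t) / (s_s · s_t) = 25.790 / (2.659 × 12.599)
  = 25.790 / 33.5007 ≈ 0.770

0.770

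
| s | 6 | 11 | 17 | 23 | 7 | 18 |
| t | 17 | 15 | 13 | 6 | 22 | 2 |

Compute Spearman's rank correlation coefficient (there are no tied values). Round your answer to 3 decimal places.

Rank s: 1, 3, 4, 6, 2, 5
Rank t: 5, 4, 3, 2, 6, 1
d = rank(s) − rank(t): -4, -1, 1, 4, -4, 4; Σd² = 66
ρ = 1 − 6Σd² / [n(n²−1)] = 1 − 6×66 / (6×35) = 1 − 396/210 ≈ -0.886

-0.886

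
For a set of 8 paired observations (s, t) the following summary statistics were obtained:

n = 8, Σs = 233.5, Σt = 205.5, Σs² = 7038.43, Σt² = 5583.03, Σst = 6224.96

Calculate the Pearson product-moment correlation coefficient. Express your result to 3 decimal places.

r = (nΣst − ΣsΣt) / √[(nΣs² − (Σs)²)(nΣt² − (Σt)²)]
Numerator: 8×6224.96 − 233.5×205.5 = 1815.43
Denominator: √[(56307.44 − 54522.25)(44664.24 − 42230.25)] = √[1785.19 × 2433.99] = 2084.4986
r = 1815.43 / 2084.4986 ≈ 0.871

0.871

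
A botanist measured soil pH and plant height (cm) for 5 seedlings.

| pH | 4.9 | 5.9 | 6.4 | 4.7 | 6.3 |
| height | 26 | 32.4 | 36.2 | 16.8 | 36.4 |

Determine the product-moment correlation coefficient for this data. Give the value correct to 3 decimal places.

0.949

n = 5, Σx = 28.2, Σy = 147.8, Σx² = 161.56, Σy² = 4643.4, Σxy = 858.52
nΣxy − ΣxΣy = 4292.6 − 4167.96 = 124.64
nΣx² − (Σx)² = 807.8 − 795.24 = 12.56; nΣy² − (Σy)² = 23217 − 21844.84 = 1372.16
r = 124.64 / √(12.56 × 1372.16) = 124.64 / 131.2796 ≈ 0.949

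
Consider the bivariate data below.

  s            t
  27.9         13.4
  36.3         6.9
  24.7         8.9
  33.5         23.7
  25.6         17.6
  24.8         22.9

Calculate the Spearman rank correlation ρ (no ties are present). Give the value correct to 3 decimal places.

-0.086

Rank s: 4, 6, 1, 5, 3, 2
Rank t: 3, 1, 2, 6, 4, 5
d = rank(s) − rank(t): 1, 5, -1, -1, -1, -3; Σd² = 38
ρ = 1 − 6Σd² / [n(n²−1)] = 1 − 6×38 / (6×35) = 1 − 228/210 ≈ -0.086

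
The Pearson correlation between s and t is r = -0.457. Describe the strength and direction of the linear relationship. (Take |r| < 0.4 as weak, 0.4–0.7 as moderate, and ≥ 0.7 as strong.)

r = -0.457 < 0 so the relationship is negative.
|r| = 0.457, which falls in the moderate range.

moderate negative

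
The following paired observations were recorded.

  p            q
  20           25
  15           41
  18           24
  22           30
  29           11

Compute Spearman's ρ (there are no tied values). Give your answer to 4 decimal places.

-0.6000

Rank p: 3, 1, 2, 4, 5
Rank q: 3, 5, 2, 4, 1
d = rank(p) − rank(q): 0, -4, 0, 0, 4; Σd² = 32
ρ = 1 − 6Σd² / [n(n²−1)] = 1 − 6×32 / (5×24) = 1 − 192/120 ≈ -0.6000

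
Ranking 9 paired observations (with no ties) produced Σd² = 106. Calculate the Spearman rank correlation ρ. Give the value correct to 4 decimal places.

0.1167

ρ = 1 − 6Σd² / [n(n²−1)] = 1 − 6×106 / (9×80)
  = 1 − 636/720 = 1 − 0.88333 ≈ 0.1167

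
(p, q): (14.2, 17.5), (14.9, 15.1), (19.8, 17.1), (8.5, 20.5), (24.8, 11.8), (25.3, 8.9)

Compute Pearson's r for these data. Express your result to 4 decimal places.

n = 6, Σp = 107.5, Σq = 90.9, Σp² = 2143.07, Σq² = 1465.37, Σpq = 1504.13
nΣpq − ΣpΣq = 9024.78 − 9771.75 = -746.97
nΣp² − (Σp)² = 12858.42 − 11556.25 = 1302.17; nΣq² − (Σq)² = 8792.22 − 8262.81 = 529.41
r = -746.97 / √(1302.17 × 529.41) = -746.97 / 830.2902 ≈ -0.8996

-0.8996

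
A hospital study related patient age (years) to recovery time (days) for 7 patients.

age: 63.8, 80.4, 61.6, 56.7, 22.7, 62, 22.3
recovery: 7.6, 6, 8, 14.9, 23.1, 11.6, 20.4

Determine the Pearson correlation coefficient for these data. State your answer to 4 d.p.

-0.9486

n = 7, Σx = 369.5, Σy = 91.6, Σx² = 22400.63, Σy² = 1464.1, Σxy = 4003.4
nΣxy − ΣxΣy = 28023.8 − 33846.2 = -5822.4
nΣx² − (Σx)² = 156804.41 − 136530.25 = 20274.16; nΣy² − (Σy)² = 10248.7 − 8390.56 = 1858.14
r = -5822.4 / √(20274.16 × 1858.14) = -5822.4 / 6137.7706 ≈ -0.9486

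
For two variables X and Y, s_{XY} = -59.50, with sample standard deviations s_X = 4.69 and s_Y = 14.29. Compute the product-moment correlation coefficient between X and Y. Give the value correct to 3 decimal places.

r = Cov(X,Y) / (s_X · s_Y) = -59.50 / (4.69 × 14.29)
  = -59.50 / 67.0201 ≈ -0.888

-0.888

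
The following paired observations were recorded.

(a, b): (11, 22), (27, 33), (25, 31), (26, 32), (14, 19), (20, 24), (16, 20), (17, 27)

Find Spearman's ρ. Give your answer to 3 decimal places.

Rank a: 1, 8, 6, 7, 2, 5, 3, 4
Rank b: 3, 8, 6, 7, 1, 4, 2, 5
d = rank(a) − rank(b): -2, 0, 0, 0, 1, 1, 1, -1; Σd² = 8
ρ = 1 − 6Σd² / [n(n²−1)] = 1 − 6×8 / (8×63) = 1 − 48/504 ≈ 0.905

0.905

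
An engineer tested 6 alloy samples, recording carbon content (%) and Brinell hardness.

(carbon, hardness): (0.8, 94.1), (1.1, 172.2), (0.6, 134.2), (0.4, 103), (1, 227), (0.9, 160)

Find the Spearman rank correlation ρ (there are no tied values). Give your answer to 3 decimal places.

Rank carbon: 3, 6, 2, 1, 5, 4
Rank hardness: 1, 5, 3, 2, 6, 4
d = rank(carbon) − rank(hardness): 2, 1, -1, -1, -1, 0; Σd² = 8
ρ = 1 − 6Σd² / [n(n²−1)] = 1 − 6×8 / (6×35) = 1 − 48/210 ≈ 0.771

0.771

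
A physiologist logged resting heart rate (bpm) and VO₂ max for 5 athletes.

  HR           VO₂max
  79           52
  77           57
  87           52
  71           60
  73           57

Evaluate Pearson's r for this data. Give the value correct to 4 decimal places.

-0.8606

n = 5, Σx = 387, Σy = 278, Σx² = 30109, Σy² = 15506, Σxy = 21442
nΣxy − ΣxΣy = 107210 − 107586 = -376
nΣx² − (Σx)² = 150545 − 149769 = 776; nΣy² − (Σy)² = 77530 − 77284 = 246
r = -376 / √(776 × 246) = -376 / 436.9165 ≈ -0.8606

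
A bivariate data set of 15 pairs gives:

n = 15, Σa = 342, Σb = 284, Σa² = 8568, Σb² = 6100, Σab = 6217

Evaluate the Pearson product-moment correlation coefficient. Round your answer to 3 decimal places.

-0.346

r = (nΣab − ΣaΣb) / √[(nΣa² − (Σa)²)(nΣb² − (Σb)²)]
Numerator: 15×6217 − 342×284 = -3873
Denominator: √[(128520 − 116964)(91500 − 80656)] = √[11556 × 10844] = 11194.3407
r = -3873 / 11194.3407 ≈ -0.346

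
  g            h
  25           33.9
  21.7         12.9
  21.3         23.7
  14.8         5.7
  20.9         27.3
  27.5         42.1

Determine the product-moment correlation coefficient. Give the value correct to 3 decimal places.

n = 6, Σg = 131.2, Σh = 145.6, Σg² = 2961.68, Σh² = 4427.5, Σgh = 3444.92
nΣgh − ΣgΣh = 20669.52 − 19102.72 = 1566.8
nΣg² − (Σg)² = 17770.08 − 17213.44 = 556.64; nΣh² − (Σh)² = 26565 − 21199.36 = 5365.64
r = 1566.8 / √(556.64 × 5365.64) = 1566.8 / 1728.2158 ≈ 0.907

0.907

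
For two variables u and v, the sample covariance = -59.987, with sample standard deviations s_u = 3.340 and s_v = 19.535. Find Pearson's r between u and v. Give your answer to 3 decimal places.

-0.919

r = Cov(u,v) / (s_u · s_v) = -59.987 / (3.340 × 19.535)
  = -59.987 / 65.2469 ≈ -0.919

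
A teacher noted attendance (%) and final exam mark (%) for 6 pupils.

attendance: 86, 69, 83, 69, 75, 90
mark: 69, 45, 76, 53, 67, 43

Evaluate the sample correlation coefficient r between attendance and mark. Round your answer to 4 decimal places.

n = 6, Σx = 472, Σy = 353, Σx² = 37532, Σy² = 21709, Σxy = 27899
nΣxy − ΣxΣy = 167394 − 166616 = 778
nΣx² − (Σx)² = 225192 − 222784 = 2408; nΣy² − (Σy)² = 130254 − 124609 = 5645
r = 778 / √(2408 × 5645) = 778 / 3686.8903 ≈ 0.2110

0.2110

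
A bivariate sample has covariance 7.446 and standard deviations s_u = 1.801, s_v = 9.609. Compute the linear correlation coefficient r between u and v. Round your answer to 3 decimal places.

r = Cov(u,v) / (s_u · s_v) = 7.446 / (1.801 × 9.609)
  = 7.446 / 17.3058 ≈ 0.430

0.430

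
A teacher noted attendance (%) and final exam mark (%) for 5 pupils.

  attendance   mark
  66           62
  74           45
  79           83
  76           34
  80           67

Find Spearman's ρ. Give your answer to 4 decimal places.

Rank attendance: 1, 2, 4, 3, 5
Rank mark: 3, 2, 5, 1, 4
d = rank(attendance) − rank(mark): -2, 0, -1, 2, 1; Σd² = 10
ρ = 1 − 6Σd² / [n(n²−1)] = 1 − 6×10 / (5×24) = 1 − 60/120 ≈ 0.5000

0.5000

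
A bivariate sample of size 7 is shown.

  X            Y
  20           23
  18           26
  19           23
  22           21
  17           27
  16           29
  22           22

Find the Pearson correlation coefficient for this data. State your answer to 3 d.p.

-0.957

n = 7, ΣX = 134, ΣY = 171, ΣX² = 2598, ΣY² = 4229, ΣXY = 3234
nΣXY − ΣXΣY = 22638 − 22914 = -276
nΣX² − (ΣX)² = 18186 − 17956 = 230; nΣY² − (ΣY)² = 29603 − 29241 = 362
r = -276 / √(230 × 362) = -276 / 288.5481 ≈ -0.957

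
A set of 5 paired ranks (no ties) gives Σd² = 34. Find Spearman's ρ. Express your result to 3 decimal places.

ρ = 1 − 6Σd² / [n(n²−1)] = 1 − 6×34 / (5×24)
  = 1 − 204/120 = 1 − 1.7000 ≈ -0.700

-0.700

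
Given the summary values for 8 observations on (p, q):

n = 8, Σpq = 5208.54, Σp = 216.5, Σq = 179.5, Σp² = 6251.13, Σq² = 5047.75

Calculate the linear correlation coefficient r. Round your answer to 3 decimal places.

r = (nΣpq − ΣpΣq) / √[(nΣp² − (Σp)²)(nΣq² − (Σq)²)]
Numerator: 8×5208.54 − 216.5×179.5 = 2806.57
Denominator: √[(50009.04 − 46872.25)(40382 − 32220.25)] = √[3136.79 × 8161.75] = 5059.8118
r = 2806.57 / 5059.8118 ≈ 0.555

0.555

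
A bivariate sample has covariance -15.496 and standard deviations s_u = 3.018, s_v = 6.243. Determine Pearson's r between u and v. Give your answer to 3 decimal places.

r = Cov(u,v) / (s_u · s_v) = -15.496 / (3.018 × 6.243)
  = -15.496 / 18.8414 ≈ -0.822

-0.822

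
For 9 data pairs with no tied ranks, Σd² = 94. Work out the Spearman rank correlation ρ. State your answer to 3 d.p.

0.217

ρ = 1 − 6Σd² / [n(n²−1)] = 1 − 6×94 / (9×80)
  = 1 − 564/720 = 1 − 0.7833 ≈ 0.217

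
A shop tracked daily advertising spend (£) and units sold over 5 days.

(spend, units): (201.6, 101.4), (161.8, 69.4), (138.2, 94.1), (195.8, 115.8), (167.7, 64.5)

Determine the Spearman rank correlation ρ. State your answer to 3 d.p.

Rank spend: 5, 2, 1, 4, 3
Rank units: 4, 2, 3, 5, 1
d = rank(spend) − rank(units): 1, 0, -2, -1, 2; Σd² = 10
ρ = 1 − 6Σd² / [n(n²−1)] = 1 − 6×10 / (5×24) = 1 − 60/120 ≈ 0.500

0.500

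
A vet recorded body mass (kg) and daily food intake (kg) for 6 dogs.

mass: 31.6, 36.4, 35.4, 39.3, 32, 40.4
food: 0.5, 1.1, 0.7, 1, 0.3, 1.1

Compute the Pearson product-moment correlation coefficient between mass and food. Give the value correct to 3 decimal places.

0.892

n = 6, Σx = 215.1, Σy = 4.7, Σx² = 7777.33, Σy² = 4.25, Σxy = 173.96
nΣxy − ΣxΣy = 1043.76 − 1010.97 = 32.79
nΣx² − (Σx)² = 46663.98 − 46268.01 = 395.97; nΣy² − (Σy)² = 25.5 − 22.09 = 3.41
r = 32.79 / √(395.97 × 3.41) = 32.79 / 36.7459 ≈ 0.892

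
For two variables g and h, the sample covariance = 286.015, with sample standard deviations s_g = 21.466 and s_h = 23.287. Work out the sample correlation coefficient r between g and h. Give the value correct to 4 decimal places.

r = Cov(g,h) / (s_g · s_h) = 286.015 / (21.466 × 23.287)
  = 286.015 / 499.8787 ≈ 0.5722

0.5722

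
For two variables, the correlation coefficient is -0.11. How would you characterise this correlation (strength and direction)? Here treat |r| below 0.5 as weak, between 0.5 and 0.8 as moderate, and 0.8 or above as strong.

r = -0.11 < 0 so the relationship is negative.
|r| = 0.11, which falls in the weak range.

weak negative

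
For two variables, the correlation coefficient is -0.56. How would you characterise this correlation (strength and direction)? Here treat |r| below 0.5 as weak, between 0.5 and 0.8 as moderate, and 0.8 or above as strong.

r = -0.56 < 0 so the relationship is negative.
|r| = 0.56, which falls in the moderate range.

moderate negative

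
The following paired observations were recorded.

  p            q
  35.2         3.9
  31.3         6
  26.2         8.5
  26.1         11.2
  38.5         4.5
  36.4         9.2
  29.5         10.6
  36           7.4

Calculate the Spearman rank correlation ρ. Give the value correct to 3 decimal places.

-0.571

Rank p: 5, 4, 2, 1, 8, 7, 3, 6
Rank q: 1, 3, 5, 8, 2, 6, 7, 4
d = rank(p) − rank(q): 4, 1, -3, -7, 6, 1, -4, 2; Σd² = 132
ρ = 1 − 6Σd² / [n(n²−1)] = 1 − 6×132 / (8×63) = 1 − 792/504 ≈ -0.571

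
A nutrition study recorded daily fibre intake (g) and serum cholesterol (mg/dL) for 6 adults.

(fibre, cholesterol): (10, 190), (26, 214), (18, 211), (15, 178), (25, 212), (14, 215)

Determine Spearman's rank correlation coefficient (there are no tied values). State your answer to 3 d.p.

Rank fibre: 1, 6, 4, 3, 5, 2
Rank cholesterol: 2, 5, 3, 1, 4, 6
d = rank(fibre) − rank(cholesterol): -1, 1, 1, 2, 1, -4; Σd² = 24
ρ = 1 − 6Σd² / [n(n²−1)] = 1 − 6×24 / (6×35) = 1 − 144/210 ≈ 0.314

0.314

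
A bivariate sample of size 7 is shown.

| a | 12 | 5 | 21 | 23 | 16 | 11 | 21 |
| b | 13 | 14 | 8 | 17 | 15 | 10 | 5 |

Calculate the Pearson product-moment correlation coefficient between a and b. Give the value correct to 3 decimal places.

-0.221

n = 7, Σa = 109, Σb = 82, Σa² = 1957, Σb² = 1068, Σab = 1240
nΣab − ΣaΣb = 8680 − 8938 = -258
nΣa² − (Σa)² = 13699 − 11881 = 1818; nΣb² − (Σb)² = 7476 − 6724 = 752
r = -258 / √(1818 × 752) = -258 / 1169.2459 ≈ -0.221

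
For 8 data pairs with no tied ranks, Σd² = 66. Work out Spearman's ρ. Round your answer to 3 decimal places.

ρ = 1 − 6Σd² / [n(n²−1)] = 1 − 6×66 / (8×63)
  = 1 − 396/504 = 1 − 0.7857 ≈ 0.214

0.214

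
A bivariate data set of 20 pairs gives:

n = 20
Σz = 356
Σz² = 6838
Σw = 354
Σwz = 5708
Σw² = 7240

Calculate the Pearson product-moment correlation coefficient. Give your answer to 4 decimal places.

r = (nΣwz − ΣwΣz) / √[(nΣw² − (Σw)²)(nΣz² − (Σz)²)]
Numerator: 20×5708 − 354×356 = -11864
Denominator: √[(144800 − 125316)(136760 − 126736)] = √[19484 × 10024] = 13975.2501
r = -11864 / 13975.2501 ≈ -0.8489

-0.8489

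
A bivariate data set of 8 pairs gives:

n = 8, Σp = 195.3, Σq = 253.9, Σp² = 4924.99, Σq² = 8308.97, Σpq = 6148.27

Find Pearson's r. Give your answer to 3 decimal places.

-0.252

r = (nΣpq − ΣpΣq) / √[(nΣp² − (Σp)²)(nΣq² − (Σq)²)]
Numerator: 8×6148.27 − 195.3×253.9 = -400.51
Denominator: √[(39399.92 − 38142.09)(66471.76 − 64465.21)] = √[1257.83 × 2006.55] = 1588.6783
r = -400.51 / 1588.6783 ≈ -0.252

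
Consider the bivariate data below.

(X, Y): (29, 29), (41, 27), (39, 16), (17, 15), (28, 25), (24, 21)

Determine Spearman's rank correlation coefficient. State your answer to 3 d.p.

Rank X: 4, 6, 5, 1, 3, 2
Rank Y: 6, 5, 2, 1, 4, 3
d = rank(X) − rank(Y): -2, 1, 3, 0, -1, -1; Σd² = 16
ρ = 1 − 6Σd² / [n(n²−1)] = 1 − 6×16 / (6×35) = 1 − 96/210 ≈ 0.543

0.543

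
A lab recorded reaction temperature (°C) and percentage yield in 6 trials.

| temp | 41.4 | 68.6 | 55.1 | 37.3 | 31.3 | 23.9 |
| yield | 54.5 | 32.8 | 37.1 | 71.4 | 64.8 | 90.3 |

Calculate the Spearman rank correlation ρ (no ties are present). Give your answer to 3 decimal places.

-0.943

Rank temp: 4, 6, 5, 3, 2, 1
Rank yield: 3, 1, 2, 5, 4, 6
d = rank(temp) − rank(yield): 1, 5, 3, -2, -2, -5; Σd² = 68
ρ = 1 − 6Σd² / [n(n²−1)] = 1 − 6×68 / (6×35) = 1 − 408/210 ≈ -0.943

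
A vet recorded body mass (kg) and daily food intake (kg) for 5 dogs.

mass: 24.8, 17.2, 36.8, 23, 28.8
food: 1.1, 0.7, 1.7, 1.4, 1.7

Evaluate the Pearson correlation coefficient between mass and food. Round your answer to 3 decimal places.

0.857

n = 5, Σx = 130.6, Σy = 6.6, Σx² = 3623.56, Σy² = 9.44, Σxy = 183.04
nΣxy − ΣxΣy = 915.2 − 861.96 = 53.24
nΣx² − (Σx)² = 18117.8 − 17056.36 = 1061.44; nΣy² − (Σy)² = 47.2 − 43.56 = 3.64
r = 53.24 / √(1061.44 × 3.64) = 53.24 / 62.1582 ≈ 0.857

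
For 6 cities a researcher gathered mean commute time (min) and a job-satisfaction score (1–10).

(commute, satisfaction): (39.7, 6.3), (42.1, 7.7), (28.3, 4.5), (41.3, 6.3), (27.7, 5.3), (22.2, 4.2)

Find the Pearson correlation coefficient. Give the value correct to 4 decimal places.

0.9181

n = 6, Σx = 201.3, Σy = 34.3, Σx² = 7115.21, Σy² = 204.65, Σxy = 1201.87
nΣxy − ΣxΣy = 7211.22 − 6904.59 = 306.63
nΣx² − (Σx)² = 42691.26 − 40521.69 = 2169.57; nΣy² − (Σy)² = 1227.9 − 1176.49 = 51.41
r = 306.63 / √(2169.57 × 51.41) = 306.63 / 333.9724 ≈ 0.9181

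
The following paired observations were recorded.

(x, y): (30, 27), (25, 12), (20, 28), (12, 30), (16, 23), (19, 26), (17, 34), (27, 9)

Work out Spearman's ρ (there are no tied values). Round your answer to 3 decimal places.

-0.476

Rank x: 8, 6, 5, 1, 2, 4, 3, 7
Rank y: 5, 2, 6, 7, 3, 4, 8, 1
d = rank(x) − rank(y): 3, 4, -1, -6, -1, 0, -5, 6; Σd² = 124
ρ = 1 − 6Σd² / [n(n²−1)] = 1 − 6×124 / (8×63) = 1 − 744/504 ≈ -0.476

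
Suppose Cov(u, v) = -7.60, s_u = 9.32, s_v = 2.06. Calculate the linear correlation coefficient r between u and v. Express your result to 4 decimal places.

-0.3958

r = Cov(u,v) / (s_u · s_v) = -7.60 / (9.32 × 2.06)
  = -7.60 / 19.1992 ≈ -0.3958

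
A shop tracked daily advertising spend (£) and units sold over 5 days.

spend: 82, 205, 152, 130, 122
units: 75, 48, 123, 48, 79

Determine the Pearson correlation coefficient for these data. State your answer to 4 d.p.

-0.1776

n = 5, Σx = 691, Σy = 373, Σx² = 103637, Σy² = 31603, Σxy = 50564
nΣxy − ΣxΣy = 252820 − 257743 = -4923
nΣx² − (Σx)² = 518185 − 477481 = 40704; nΣy² − (Σy)² = 158015 − 139129 = 18886
r = -4923 / √(40704 × 18886) = -4923 / 27726.0842 ≈ -0.1776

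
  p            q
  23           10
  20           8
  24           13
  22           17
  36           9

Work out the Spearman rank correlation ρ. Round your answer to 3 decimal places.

0.100

Rank p: 3, 1, 4, 2, 5
Rank q: 3, 1, 4, 5, 2
d = rank(p) − rank(q): 0, 0, 0, -3, 3; Σd² = 18
ρ = 1 − 6Σd² / [n(n²−1)] = 1 − 6×18 / (5×24) = 1 − 108/120 ≈ 0.100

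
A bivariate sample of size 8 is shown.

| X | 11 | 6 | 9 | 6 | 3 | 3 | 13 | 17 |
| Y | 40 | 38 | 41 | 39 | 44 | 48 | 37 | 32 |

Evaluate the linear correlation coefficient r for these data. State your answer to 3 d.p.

-0.844

n = 8, ΣX = 68, ΣY = 319, ΣX² = 750, ΣY² = 12879, ΣXY = 2572
nΣXY − ΣXΣY = 20576 − 21692 = -1116
nΣX² − (ΣX)² = 6000 − 4624 = 1376; nΣY² − (ΣY)² = 103032 − 101761 = 1271
r = -1116 / √(1376 × 1271) = -1116 / 1322.4583 ≈ -0.844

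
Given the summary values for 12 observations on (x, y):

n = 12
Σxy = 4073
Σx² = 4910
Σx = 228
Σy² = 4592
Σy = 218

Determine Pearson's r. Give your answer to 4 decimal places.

r = (nΣxy − ΣxΣy) / √[(nΣx² − (Σx)²)(nΣy² − (Σy)²)]
Numerator: 12×4073 − 228×218 = -828
Denominator: √[(58920 − 51984)(55104 − 47524)] = √[6936 × 7580] = 7250.8537
r = -828 / 7250.8537 ≈ -0.1142

-0.1142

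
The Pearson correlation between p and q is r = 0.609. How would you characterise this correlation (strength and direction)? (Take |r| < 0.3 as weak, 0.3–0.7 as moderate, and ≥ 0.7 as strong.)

moderate positive

r = 0.609 > 0 so the relationship is positive.
|r| = 0.609, which falls in the moderate range.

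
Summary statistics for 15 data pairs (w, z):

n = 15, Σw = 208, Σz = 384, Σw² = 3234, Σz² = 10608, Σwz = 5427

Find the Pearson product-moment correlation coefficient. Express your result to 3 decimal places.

0.196

r = (nΣwz − ΣwΣz) / √[(nΣw² − (Σw)²)(nΣz² − (Σz)²)]
Numerator: 15×5427 − 208×384 = 1533
Denominator: √[(48510 − 43264)(159120 − 147456)] = √[5246 × 11664] = 7822.3618
r = 1533 / 7822.3618 ≈ 0.196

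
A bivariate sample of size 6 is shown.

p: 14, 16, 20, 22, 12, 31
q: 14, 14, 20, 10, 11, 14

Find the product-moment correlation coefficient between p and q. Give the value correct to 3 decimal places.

0.126

n = 6, Σp = 115, Σq = 83, Σp² = 2441, Σq² = 1209, Σpq = 1606
nΣpq − ΣpΣq = 9636 − 9545 = 91
nΣp² − (Σp)² = 14646 − 13225 = 1421; nΣq² − (Σq)² = 7254 − 6889 = 365
r = 91 / √(1421 × 365) = 91 / 720.1840 ≈ 0.126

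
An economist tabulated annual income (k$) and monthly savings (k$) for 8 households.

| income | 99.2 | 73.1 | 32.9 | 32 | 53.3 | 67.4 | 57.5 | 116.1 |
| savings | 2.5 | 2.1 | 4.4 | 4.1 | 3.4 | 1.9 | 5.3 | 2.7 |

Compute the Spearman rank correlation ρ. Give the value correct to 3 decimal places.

Rank income: 7, 6, 2, 1, 3, 5, 4, 8
Rank savings: 3, 2, 7, 6, 5, 1, 8, 4
d = rank(income) − rank(savings): 4, 4, -5, -5, -2, 4, -4, 4; Σd² = 134
ρ = 1 − 6Σd² / [n(n²−1)] = 1 − 6×134 / (8×63) = 1 − 804/504 ≈ -0.595

-0.595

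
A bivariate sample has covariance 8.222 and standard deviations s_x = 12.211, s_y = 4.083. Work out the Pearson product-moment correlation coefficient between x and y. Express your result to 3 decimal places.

0.165

r = Cov(x,y) / (s_x · s_y) = 8.222 / (12.211 × 4.083)
  = 8.222 / 49.8575 ≈ 0.165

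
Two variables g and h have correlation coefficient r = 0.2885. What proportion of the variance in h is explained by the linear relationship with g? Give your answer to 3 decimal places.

0.083

r² = (0.2885)² = 0.083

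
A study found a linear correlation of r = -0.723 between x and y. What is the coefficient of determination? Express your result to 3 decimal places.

0.523

r² = (-0.723)² = 0.523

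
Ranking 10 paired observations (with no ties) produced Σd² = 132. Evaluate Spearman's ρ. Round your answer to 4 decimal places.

ρ = 1 − 6Σd² / [n(n²−1)] = 1 − 6×132 / (10×99)
  = 1 − 792/990 = 1 − 0.80000 ≈ 0.2000

0.2000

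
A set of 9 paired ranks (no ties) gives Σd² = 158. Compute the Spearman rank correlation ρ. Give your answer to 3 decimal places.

ρ = 1 − 6Σd² / [n(n²−1)] = 1 − 6×158 / (9×80)
  = 1 − 948/720 = 1 − 1.3167 ≈ -0.317

-0.317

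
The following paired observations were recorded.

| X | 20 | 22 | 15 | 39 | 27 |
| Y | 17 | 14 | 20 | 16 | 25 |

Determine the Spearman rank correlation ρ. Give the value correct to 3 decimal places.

Rank X: 2, 3, 1, 5, 4
Rank Y: 3, 1, 4, 2, 5
d = rank(X) − rank(Y): -1, 2, -3, 3, -1; Σd² = 24
ρ = 1 − 6Σd² / [n(n²−1)] = 1 − 6×24 / (5×24) = 1 − 144/120 ≈ -0.200

-0.200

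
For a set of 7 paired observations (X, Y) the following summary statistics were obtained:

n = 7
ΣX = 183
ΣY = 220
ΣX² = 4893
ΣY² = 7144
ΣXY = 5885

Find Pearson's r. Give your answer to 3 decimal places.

r = (nΣXY − ΣXΣY) / √[(nΣX² − (ΣX)²)(nΣY² − (ΣY)²)]
Numerator: 7×5885 − 183×220 = 935
Denominator: √[(34251 − 33489)(50008 − 48400)] = √[762 × 1608] = 1106.9309
r = 935 / 1106.9309 ≈ 0.845

0.845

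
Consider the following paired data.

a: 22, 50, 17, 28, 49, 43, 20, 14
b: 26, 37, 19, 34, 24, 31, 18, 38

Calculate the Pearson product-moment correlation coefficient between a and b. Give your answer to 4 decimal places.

0.2520

n = 8, Σa = 243, Σb = 227, Σa² = 8903, Σb² = 6867, Σab = 7098
nΣab − ΣaΣb = 56784 − 55161 = 1623
nΣa² − (Σa)² = 71224 − 59049 = 12175; nΣb² − (Σb)² = 54936 − 51529 = 3407
r = 1623 / √(12175 × 3407) = 1623 / 6440.5143 ≈ 0.2520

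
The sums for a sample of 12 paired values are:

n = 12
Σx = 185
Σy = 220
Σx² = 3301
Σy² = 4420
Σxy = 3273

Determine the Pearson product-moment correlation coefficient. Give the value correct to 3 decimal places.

r = (nΣxy − ΣxΣy) / √[(nΣx² − (Σx)²)(nΣy² − (Σy)²)]
Numerator: 12×3273 − 185×220 = -1424
Denominator: √[(39612 − 34225)(53040 − 48400)] = √[5387 × 4640] = 4999.5680
r = -1424 / 4999.5680 ≈ -0.285

-0.285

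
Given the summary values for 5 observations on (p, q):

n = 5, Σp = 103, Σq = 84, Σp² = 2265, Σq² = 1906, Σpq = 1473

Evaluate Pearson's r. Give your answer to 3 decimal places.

-0.967

r = (nΣpq − ΣpΣq) / √[(nΣp² − (Σp)²)(nΣq² − (Σq)²)]
Numerator: 5×1473 − 103×84 = -1287
Denominator: √[(11325 − 10609)(9530 − 7056)] = √[716 × 2474] = 1330.9335
r = -1287 / 1330.9335 ≈ -0.967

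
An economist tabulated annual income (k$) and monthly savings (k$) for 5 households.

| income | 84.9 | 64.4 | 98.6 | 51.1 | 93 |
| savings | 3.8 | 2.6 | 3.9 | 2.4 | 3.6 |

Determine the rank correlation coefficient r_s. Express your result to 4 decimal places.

Rank income: 3, 2, 5, 1, 4
Rank savings: 4, 2, 5, 1, 3
d = rank(income) − rank(savings): -1, 0, 0, 0, 1; Σd² = 2
ρ = 1 − 6Σd² / [n(n²−1)] = 1 − 6×2 / (5×24) = 1 − 12/120 ≈ 0.9000

0.9000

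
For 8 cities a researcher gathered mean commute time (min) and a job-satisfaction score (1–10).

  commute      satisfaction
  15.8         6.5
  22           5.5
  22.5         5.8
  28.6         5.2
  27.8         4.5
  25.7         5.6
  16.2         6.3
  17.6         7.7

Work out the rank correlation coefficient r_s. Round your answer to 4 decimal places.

-0.8333

Rank commute: 1, 4, 5, 8, 7, 6, 2, 3
Rank satisfaction: 7, 3, 5, 2, 1, 4, 6, 8
d = rank(commute) − rank(satisfaction): -6, 1, 0, 6, 6, 2, -4, -5; Σd² = 154
ρ = 1 − 6Σd² / [n(n²−1)] = 1 − 6×154 / (8×63) = 1 − 924/504 ≈ -0.8333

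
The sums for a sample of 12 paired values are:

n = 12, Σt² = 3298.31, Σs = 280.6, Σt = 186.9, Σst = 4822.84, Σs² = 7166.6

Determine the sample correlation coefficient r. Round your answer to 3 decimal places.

r = (nΣst − ΣsΣt) / √[(nΣs² − (Σs)²)(nΣt² − (Σt)²)]
Numerator: 12×4822.84 − 280.6×186.9 = 5429.94
Denominator: √[(85999.2 − 78736.36)(39579.72 − 34931.61)] = √[7262.84 × 4648.11] = 5810.2047
r = 5429.94 / 5810.2047 ≈ 0.935

0.935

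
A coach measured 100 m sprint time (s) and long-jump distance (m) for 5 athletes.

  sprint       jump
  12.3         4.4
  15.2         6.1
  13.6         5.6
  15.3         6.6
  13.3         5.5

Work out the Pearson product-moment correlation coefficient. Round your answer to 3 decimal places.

0.950

n = 5, Σx = 69.7, Σy = 28.2, Σx² = 978.27, Σy² = 161.74, Σxy = 397.13
nΣxy − ΣxΣy = 1985.65 − 1965.54 = 20.11
nΣx² − (Σx)² = 4891.35 − 4858.09 = 33.26; nΣy² − (Σy)² = 808.7 − 795.24 = 13.46
r = 20.11 / √(33.26 × 13.46) = 20.11 / 21.1584 ≈ 0.950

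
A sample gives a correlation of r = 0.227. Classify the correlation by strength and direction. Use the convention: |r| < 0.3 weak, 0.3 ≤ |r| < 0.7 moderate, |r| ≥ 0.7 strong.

weak positive

r = 0.227 > 0 so the relationship is positive.
|r| = 0.227, which falls in the weak range.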